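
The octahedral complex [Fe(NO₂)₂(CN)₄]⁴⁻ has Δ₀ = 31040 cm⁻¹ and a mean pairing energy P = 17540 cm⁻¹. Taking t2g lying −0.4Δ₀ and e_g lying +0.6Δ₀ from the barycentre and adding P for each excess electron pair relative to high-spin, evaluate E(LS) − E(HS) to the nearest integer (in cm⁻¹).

-27000

Ligand charges: 2×(-1) from NO₂⁻ and 4×(-1) from CN⁻ sum to -6; with overall charge -4, Fe is +2.
Fe sits in group 8; removing 2 electrons leaves Fe²⁺ with 8 − 2 = 6 d electrons.
In the high-spin limit (t2g^4 e_g^2) the orbital term is -0.4Δ₀ = -12416 cm⁻¹, with no excess pairing.
Low-spin: t2g^6 e_g^0, orbital CFSE = -2.4Δ₀ = -74496 cm⁻¹; plus 2 excess pairs × P = +35080 cm⁻¹; total -39416 cm⁻¹.
Thus E(LS) − E(HS) = -27000 cm⁻¹.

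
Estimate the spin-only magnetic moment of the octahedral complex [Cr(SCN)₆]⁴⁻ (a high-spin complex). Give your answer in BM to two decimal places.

Each SCN⁻ contributes -1; 6 × (-1) = -6. With overall charge -4, Cr is in the +2 oxidation state.
Cr is in group 6, so Cr²⁺ is d⁴ (6 − 2 = 4).
Configuration: t2g^3 e_g^1 → 4 unpaired electrons.
μ(spin-only) = √[4(4+2)] = √24 ≈ 4.90 BM.

4.90 BM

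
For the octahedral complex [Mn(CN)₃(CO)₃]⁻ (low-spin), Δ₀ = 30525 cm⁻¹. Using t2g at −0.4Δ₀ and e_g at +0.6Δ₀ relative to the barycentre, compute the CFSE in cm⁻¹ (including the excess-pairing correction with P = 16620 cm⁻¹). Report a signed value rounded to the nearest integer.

-27810

Ligand charges: 3×(-1) from CN⁻ and 3×(+0) from CO sum to -3; with overall charge -1, Mn is +2.
Group 7 minus oxidation state +2 gives a d⁵ configuration for Mn²⁺.
Configuration: t2g^5 e_g^0.
CFSE(orbital) = 5×(-0.4Δ₀) + 0×(0.6Δ₀) = -2.0Δ₀; with Δ₀ = 30525 cm⁻¹ that is -61050 cm⁻¹.
Pairing penalty: 2 pairs vs 0 in the high-spin reference → 2 extra × P = 33240 cm⁻¹.
Combining: -61050 + 33240 = -27810 cm⁻¹.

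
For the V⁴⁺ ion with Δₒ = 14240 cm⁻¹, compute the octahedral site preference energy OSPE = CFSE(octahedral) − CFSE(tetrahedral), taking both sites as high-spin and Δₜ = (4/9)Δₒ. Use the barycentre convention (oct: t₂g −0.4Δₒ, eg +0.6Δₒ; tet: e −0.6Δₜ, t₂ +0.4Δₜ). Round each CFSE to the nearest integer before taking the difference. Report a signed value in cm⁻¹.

-1899

Group 5 minus oxidation state +4 gives a d¹ configuration for V⁴⁺.
Octahedral high-spin t2g^1 e_g^0: CFSE = -0.4 × 14240 = -5696 cm⁻¹.
Tetrahedral: e^1 t2^0, CFSE = 1(−0.6) + 0(+0.4) = -0.6Δₜ = -0.6 × (4/9) × 14240 = -3797 cm⁻¹.
OSPE = -5696 − (-3797) = -1899 cm⁻¹.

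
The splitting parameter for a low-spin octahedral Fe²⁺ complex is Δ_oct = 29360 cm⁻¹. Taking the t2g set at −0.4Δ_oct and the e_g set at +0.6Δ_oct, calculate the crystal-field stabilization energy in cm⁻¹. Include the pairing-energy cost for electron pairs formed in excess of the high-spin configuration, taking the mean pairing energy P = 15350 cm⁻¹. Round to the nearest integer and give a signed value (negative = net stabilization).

-39764

Fe sits in group 8; removing 2 electrons leaves Fe²⁺ with 8 − 2 = 6 d electrons.
The d⁶ electrons fill as t2g^6 e_g^0.
CFSE(orbital) = 6×(-0.4Δ_oct) + 0×(0.6Δ_oct) = -2.4Δ_oct; with Δ_oct = 29360 cm⁻¹ that is -70464 cm⁻¹.
Relative to high-spin t2g^4 e_g^2 (1 paired), the low-spin configuration has 2 additional pairs, contributing +2 × 15350 = +30700 cm⁻¹.
Combining: -70464 + 30700 = -39764 cm⁻¹.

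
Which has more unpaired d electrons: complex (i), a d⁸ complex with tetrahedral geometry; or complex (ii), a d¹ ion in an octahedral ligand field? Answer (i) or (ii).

(i): Tetrahedral splitting is small, so the complex is high-spin; e^4 t2^4 → 2 unpaired.
(ii): t₂g¹ eg⁰ → 1 unpaired.
So (i) has more unpaired electrons.

(i)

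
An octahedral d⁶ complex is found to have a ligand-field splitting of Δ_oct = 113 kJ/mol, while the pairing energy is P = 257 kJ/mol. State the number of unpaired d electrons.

Since Δ_oct = 113 kJ/mol < P = 257 kJ/mol, the complex adopts the high-spin configuration.
That gives t2g^4 e_g^2.
Unpaired electrons: 4.

4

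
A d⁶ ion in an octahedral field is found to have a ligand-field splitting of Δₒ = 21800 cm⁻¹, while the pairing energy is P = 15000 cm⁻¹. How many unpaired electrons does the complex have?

Here Δₒ > P (21800 > 15000), so the low-spin state is favoured.
Filling d⁶ accordingly: t₂g⁶ eg⁰.
Unpaired electrons: 0.

0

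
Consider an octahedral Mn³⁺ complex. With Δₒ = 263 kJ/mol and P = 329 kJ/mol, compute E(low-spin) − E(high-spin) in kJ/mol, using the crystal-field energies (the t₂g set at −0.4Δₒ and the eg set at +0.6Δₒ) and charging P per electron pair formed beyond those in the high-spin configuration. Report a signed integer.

Group 7 minus oxidation state +3 gives a d⁴ configuration for Mn³⁺.
High-spin: t₂g³ eg¹, CFSE = -0.6Δₒ = -158 kJ/mol.
For low-spin the configuration is t₂g⁴ eg⁰: orbital energy -1.6 × 263 = -421 kJ/mol, and 1 additional pair relative to high-spin adds 329 kJ/mol, giving -92 kJ/mol.
Thus E(LS) − E(HS) = 66 kJ/mol.

66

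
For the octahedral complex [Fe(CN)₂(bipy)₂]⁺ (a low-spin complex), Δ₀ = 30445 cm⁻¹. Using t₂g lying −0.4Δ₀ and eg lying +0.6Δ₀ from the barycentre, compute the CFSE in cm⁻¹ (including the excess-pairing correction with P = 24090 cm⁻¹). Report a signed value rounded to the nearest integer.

Ligand charges: 2×(-1) from CN⁻ and 2×(+0) from bipy sum to -2; with overall charge +1, Fe is +3.
Fe is in group 8, so Fe³⁺ is d⁵ (8 − 3 = 5).
Configuration: t₂g⁵ eg⁰.
The orbital stabilization is -2.0Δ₀ = -2.0 × 30445 = -60890 cm⁻¹.
High-spin d⁵ would be t₂g³ eg² with 0 pairs; low-spin has 2, so 2 excess pairs cost +2P = +48180 cm⁻¹.
Net CFSE = -60890 + 48180 = -12710 cm⁻¹.

-12710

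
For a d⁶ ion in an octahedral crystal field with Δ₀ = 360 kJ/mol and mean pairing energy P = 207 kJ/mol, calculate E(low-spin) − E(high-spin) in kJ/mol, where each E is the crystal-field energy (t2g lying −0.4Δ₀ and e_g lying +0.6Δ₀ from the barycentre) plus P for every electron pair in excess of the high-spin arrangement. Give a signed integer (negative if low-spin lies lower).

-306

High-spin d⁶ fills as t2g^4 e_g^2 with CFSE 4(−0.4) + 2(+0.6) = -0.4Δ₀ = -144 kJ/mol.
Low-spin t2g^6 e_g^0 gives -2.4Δ₀ = -864 kJ/mol, but forming 2 extra pairs costs 2P = 414 kJ/mol, so E(LS) = -864 + 414 = -450 kJ/mol.
E(LS) − E(HS) = -450 − (-144) = -306 kJ/mol.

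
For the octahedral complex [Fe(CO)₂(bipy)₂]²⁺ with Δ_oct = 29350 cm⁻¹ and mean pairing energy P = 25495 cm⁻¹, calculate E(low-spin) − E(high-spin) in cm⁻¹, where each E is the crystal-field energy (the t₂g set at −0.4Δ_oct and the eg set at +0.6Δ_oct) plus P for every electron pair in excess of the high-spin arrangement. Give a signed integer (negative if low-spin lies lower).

-7710

Ligand charges: 2×(+0) from CO and 2×(+0) from bipy sum to +0; with overall charge +2, Fe is +2.
Fe²⁺: group 8, so d-count = 8 − 2 = 6.
High-spin: t₂g⁴ eg², CFSE = -0.4Δ_oct = -11740 cm⁻¹.
Low-spin t₂g⁶ eg⁰ gives -2.4Δ_oct = -70440 cm⁻¹, but forming 2 extra pairs costs 2P = 50990 cm⁻¹, so E(LS) = -70440 + 50990 = -19450 cm⁻¹.
The difference is -19450 − (-11740) = -7710 cm⁻¹, so low-spin lies lower.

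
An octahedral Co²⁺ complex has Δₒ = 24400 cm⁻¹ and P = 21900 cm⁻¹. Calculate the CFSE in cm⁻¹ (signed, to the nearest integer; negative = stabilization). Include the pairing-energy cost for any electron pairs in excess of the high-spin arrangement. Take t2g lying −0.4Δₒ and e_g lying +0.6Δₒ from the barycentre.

-22020

Co²⁺: group 9, so d-count = 9 − 2 = 7.
Δₒ > P, so pairing is preferred: the ground state is low-spin.
Filling d⁷ accordingly: t2g^6 e_g^1.
Orbital CFSE = -1.8Δₒ = -1.8 × 24400 = -43920 cm⁻¹.
Excess pairs vs high-spin: 3 − 2 = 1; pairing cost = +21900 cm⁻¹.
Net CFSE = -43920 + 21900 = -22020 cm⁻¹.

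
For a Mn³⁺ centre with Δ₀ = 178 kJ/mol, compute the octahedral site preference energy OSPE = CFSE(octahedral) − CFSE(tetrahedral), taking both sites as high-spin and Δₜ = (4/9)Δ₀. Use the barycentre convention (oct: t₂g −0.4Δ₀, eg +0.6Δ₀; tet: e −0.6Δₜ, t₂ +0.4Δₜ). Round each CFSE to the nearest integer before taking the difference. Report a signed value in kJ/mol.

-75

Group 7 minus oxidation state +3 gives a d⁴ configuration for Mn³⁺.
Octahedral (high-spin): t₂g³ eg¹, CFSE = 3(−0.4) + 1(+0.6) = -0.6Δ₀ = -0.6 × 178 = -107 kJ/mol.
In a tetrahedral site the filling is e² t₂²: CFSE(tet) = -0.4Δₜ = -0.4 × (4/9)(178) = -32 kJ/mol.
OSPE = CFSE(oct) − CFSE(tet) = -107 − (-32) = -75 kJ/mol.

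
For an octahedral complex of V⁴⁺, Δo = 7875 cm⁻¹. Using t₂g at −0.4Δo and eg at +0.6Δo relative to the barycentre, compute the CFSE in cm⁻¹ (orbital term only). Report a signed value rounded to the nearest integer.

-3150

V⁴⁺: group 5, so d-count = 5 − 4 = 1.
For octahedral d¹ the high- and low-spin configurations coincide.
The d¹ electrons fill as t₂g¹ eg⁰.
Orbital CFSE = 1(-0.4) + 0(0.6) = -0.4Δo = -0.4 × 7875 = -3150 cm⁻¹.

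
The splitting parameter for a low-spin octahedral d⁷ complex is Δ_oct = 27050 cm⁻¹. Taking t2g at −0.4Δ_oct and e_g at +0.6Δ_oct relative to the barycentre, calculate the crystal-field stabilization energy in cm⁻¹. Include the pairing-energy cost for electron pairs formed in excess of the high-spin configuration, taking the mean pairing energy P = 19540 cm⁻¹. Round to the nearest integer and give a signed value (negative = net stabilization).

Configuration: t2g^6 e_g^1.
Orbital CFSE = 6(-0.4) + 1(0.6) = -1.8Δ_oct = -1.8 × 27050 = -48690 cm⁻¹.
High-spin d⁷ would be t2g^5 e_g^2 with 2 pairs; low-spin has 3, so 1 excess pair costs +1P = +19540 cm⁻¹.
Net CFSE = -48690 + 19540 = -29150 cm⁻¹.

-29150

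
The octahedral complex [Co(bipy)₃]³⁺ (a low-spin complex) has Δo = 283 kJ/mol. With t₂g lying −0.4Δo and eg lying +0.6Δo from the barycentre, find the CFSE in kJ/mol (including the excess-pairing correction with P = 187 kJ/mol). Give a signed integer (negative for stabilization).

bipy is neutral, so the +3 overall charge sits on Co: oxidation state +3.
Co sits in group 9; removing 3 electrons leaves Co³⁺ with 9 − 3 = 6 d electrons.
Configuration: t₂g⁶ eg⁰.
The orbital stabilization is -2.4Δo = -2.4 × 283 = -679 kJ/mol.
High-spin d⁶ would be t₂g⁴ eg² with 1 pair; low-spin has 3, so 2 excess pairs cost +2P = +374 kJ/mol.
Combining: -679 + 374 = -305 kJ/mol.

-305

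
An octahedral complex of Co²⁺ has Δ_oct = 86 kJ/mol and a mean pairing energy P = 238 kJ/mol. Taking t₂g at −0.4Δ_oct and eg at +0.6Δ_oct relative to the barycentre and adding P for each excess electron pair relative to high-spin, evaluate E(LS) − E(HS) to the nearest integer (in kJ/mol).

152

Co²⁺: group 9, so d-count = 9 − 2 = 7.
In the high-spin limit (t₂g⁵ eg²) the orbital term is -0.8Δ_oct = -69 kJ/mol, with no excess pairing.
Low-spin: t₂g⁶ eg¹, orbital CFSE = -1.8Δ_oct = -155 kJ/mol; plus 1 excess pair × P = +238 kJ/mol; total 83 kJ/mol.
The difference is 83 − (-69) = 152 kJ/mol, so high-spin lies lower.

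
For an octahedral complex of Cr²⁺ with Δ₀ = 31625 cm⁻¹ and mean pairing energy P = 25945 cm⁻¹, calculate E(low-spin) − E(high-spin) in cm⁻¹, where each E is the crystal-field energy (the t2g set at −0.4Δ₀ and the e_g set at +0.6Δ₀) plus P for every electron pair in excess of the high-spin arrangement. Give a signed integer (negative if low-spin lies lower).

-5680

Group 6 minus oxidation state +2 gives a d⁴ configuration for Cr²⁺.
High-spin: t2g^3 e_g^1, CFSE = -0.6Δ₀ = -18975 cm⁻¹.
Low-spin t2g^4 e_g^0 gives -1.6Δ₀ = -50600 cm⁻¹, but forming 1 extra pair costs 1P = 25945 cm⁻¹, so E(LS) = -50600 + 25945 = -24655 cm⁻¹.
The difference is -24655 − (-18975) = -5680 cm⁻¹, so low-spin lies lower.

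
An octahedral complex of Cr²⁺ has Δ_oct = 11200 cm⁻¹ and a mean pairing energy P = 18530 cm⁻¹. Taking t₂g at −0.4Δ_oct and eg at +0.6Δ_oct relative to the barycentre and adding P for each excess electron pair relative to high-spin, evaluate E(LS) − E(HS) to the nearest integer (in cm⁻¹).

7330

Cr²⁺: group 6, so d-count = 6 − 2 = 4.
In the high-spin limit (t₂g³ eg¹) the orbital term is -0.6Δ_oct = -6720 cm⁻¹, with no excess pairing.
Low-spin: t₂g⁴ eg⁰, orbital CFSE = -1.6Δ_oct = -17920 cm⁻¹; plus 1 excess pair × P = +18530 cm⁻¹; total 610 cm⁻¹.
The difference is 610 − (-6720) = 7330 cm⁻¹, so high-spin lies lower.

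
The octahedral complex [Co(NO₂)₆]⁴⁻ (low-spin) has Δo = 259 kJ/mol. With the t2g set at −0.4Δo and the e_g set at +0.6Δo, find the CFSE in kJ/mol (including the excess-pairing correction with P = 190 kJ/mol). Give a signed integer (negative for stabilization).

Each NO₂⁻ contributes -1; 6 × (-1) = -6. With overall charge -4, Co is in the +2 oxidation state.
Group 9 minus oxidation state +2 gives a d⁷ configuration for Co²⁺.
Configuration: t2g^6 e_g^1.
Orbital CFSE = 6(-0.4) + 1(0.6) = -1.8Δo = -1.8 × 259 = -466 kJ/mol.
Pairing penalty: 3 pairs vs 2 in the high-spin reference → 1 extra × P = 190 kJ/mol.
Overall CFSE = -466 + 190 = -276 kJ/mol.

-276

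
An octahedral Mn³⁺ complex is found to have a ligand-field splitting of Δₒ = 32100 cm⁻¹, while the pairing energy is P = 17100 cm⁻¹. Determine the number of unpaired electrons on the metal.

2

Mn sits in group 7; removing 3 electrons leaves Mn³⁺ with 7 − 3 = 4 d electrons.
With Δₒ > P the complex is low-spin.
Filling d⁴ accordingly: t₂g⁴ eg⁰.
Unpaired electrons: 2.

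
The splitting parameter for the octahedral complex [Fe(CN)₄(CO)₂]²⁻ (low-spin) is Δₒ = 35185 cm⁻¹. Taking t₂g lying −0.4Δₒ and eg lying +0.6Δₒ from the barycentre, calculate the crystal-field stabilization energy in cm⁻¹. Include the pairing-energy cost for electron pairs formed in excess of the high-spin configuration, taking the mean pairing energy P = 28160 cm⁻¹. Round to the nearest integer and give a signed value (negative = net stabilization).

Ligand charges: 4×(-1) from CN⁻ and 2×(+0) from CO sum to -4; with overall charge -2, Fe is +2.
Fe sits in group 8; removing 2 electrons leaves Fe²⁺ with 8 − 2 = 6 d electrons.
Configuration: t₂g⁶ eg⁰.
Orbital CFSE = 6(-0.4) + 0(0.6) = -2.4Δₒ = -2.4 × 35185 = -84444 cm⁻¹.
Pairing penalty: 3 pairs vs 1 in the high-spin reference → 2 extra × P = 56320 cm⁻¹.
Net CFSE = -84444 + 56320 = -28124 cm⁻¹.

-28124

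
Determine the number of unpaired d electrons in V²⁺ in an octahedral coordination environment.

V is in group 5, so V²⁺ is d³ (5 − 2 = 3).
Configuration: t2g^3 e_g^0, giving 3 unpaired electrons.

3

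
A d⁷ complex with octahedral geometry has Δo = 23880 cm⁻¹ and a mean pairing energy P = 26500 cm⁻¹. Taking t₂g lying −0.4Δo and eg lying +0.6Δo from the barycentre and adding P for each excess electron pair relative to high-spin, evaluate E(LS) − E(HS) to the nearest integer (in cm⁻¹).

High-spin: t₂g⁵ eg², CFSE = -0.8Δo = -19104 cm⁻¹.
Low-spin: t₂g⁶ eg¹, orbital CFSE = -1.8Δo = -42984 cm⁻¹; plus 1 excess pair × P = +26500 cm⁻¹; total -16484 cm⁻¹.
E(LS) − E(HS) = -16484 − (-19104) = 2620 cm⁻¹.

2620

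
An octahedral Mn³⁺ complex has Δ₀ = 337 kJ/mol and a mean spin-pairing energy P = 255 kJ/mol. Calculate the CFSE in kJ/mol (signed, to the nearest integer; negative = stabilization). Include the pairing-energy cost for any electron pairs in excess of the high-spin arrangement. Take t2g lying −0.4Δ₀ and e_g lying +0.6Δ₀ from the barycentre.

Mn is in group 7, so Mn³⁺ is d⁴ (7 − 3 = 4).
Here Δ₀ > P (337 > 255), so the low-spin state is favoured.
Configuration: t2g^4 e_g^0.
Orbital CFSE = -1.6Δ₀ = -1.6 × 337 = -539 kJ/mol.
Excess pairs vs high-spin: 1 − 0 = 1; pairing cost = +255 kJ/mol.
Net CFSE = -539 + 255 = -284 kJ/mol.

-284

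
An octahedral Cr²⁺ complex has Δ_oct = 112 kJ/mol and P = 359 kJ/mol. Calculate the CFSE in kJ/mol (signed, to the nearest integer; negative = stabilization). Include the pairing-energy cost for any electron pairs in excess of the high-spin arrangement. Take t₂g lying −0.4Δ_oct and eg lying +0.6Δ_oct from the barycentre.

Group 6 minus oxidation state +2 gives a d⁴ configuration for Cr²⁺.
Since Δ_oct = 112 kJ/mol < P = 359 kJ/mol, the complex adopts the high-spin configuration.
That gives t₂g³ eg¹.
Orbital CFSE = -0.6Δ_oct = -0.6 × 112 = -67 kJ/mol.
High-spin has no excess pairs, so no pairing correction applies.

-67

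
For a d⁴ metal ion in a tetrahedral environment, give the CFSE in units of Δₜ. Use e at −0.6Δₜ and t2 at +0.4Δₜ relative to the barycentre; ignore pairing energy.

Tetrahedral splitting is small, so the complex is high-spin.
Configuration: e^2 t2^2.
CFSE = 2(-0.6Δₜ) + 2(0.4Δₜ) = -1.2Δₜ + 0.8Δₜ = -0.4Δₜ.

-0.4 Δₜ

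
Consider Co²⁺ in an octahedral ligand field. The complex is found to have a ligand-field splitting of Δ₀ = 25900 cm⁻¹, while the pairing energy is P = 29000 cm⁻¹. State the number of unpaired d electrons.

Group 9 minus oxidation state +2 gives a d⁷ configuration for Co²⁺.
Since Δ₀ = 25900 cm⁻¹ < P = 29000 cm⁻¹, the complex adopts the high-spin configuration.
Filling d⁷ accordingly: t₂g⁵ eg².
Unpaired electrons: 3.

3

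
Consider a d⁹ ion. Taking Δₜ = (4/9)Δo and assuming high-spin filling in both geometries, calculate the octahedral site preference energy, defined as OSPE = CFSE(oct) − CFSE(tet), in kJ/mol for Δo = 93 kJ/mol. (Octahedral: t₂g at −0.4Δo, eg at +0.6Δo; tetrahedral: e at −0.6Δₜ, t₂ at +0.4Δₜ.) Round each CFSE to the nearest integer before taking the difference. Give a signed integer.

In an octahedral site d⁹ (HS) is t2g^6 e_g^3, giving CFSE(oct) = -0.6Δo = -56 kJ/mol.
Tetrahedral: e^4 t2^5, CFSE = 4(−0.6) + 5(+0.4) = -0.4Δₜ = -0.4 × (4/9) × 93 = -17 kJ/mol.
Subtracting, OSPE = -56 − (-17) = -39 kJ/mol.

-39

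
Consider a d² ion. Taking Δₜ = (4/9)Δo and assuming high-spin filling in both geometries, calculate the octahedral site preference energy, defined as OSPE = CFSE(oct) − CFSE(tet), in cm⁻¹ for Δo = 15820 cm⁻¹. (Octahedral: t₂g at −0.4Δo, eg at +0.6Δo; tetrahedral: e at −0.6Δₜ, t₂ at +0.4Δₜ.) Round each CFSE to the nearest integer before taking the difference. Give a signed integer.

Octahedral (high-spin): t₂g² eg⁰, CFSE = 2(−0.4) + 0(+0.6) = -0.8Δo = -0.8 × 15820 = -12656 cm⁻¹.
Tetrahedral: e² t₂⁰, CFSE = 2(−0.6) + 0(+0.4) = -1.2Δₜ = -1.2 × (4/9) × 15820 = -8437 cm⁻¹.
OSPE = -12656 − (-8437) = -4219 cm⁻¹.

-4219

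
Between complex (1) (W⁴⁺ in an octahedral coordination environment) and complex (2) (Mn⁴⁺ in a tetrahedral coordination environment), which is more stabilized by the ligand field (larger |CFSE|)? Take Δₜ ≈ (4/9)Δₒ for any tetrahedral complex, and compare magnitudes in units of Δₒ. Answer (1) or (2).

(1)

(1): W⁴⁺: group 6, so d-count = 6 − 4 = 2; t₂g² eg⁰, CFSE = -0.8Δₒ.
(2): Mn sits in group 7; removing 4 electrons leaves Mn⁴⁺ with 7 − 4 = 3 d electrons; Tetrahedral splitting is small, so the complex is high-spin; e² t₂¹, CFSE = -0.8Δₜ ≈ -0.36Δₒ.
So (1) has the larger |CFSE|.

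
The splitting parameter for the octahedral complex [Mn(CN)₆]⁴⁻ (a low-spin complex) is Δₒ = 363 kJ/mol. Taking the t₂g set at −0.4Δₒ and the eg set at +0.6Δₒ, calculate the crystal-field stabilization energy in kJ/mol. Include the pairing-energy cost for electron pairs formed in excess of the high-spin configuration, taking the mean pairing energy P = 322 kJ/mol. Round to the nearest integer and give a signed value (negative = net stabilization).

Each CN⁻ contributes -1; 6 × (-1) = -6. With overall charge -4, Mn is in the +2 oxidation state.
Group 7 minus oxidation state +2 gives a d⁵ configuration for Mn²⁺.
The d⁵ electrons fill as t₂g⁵ eg⁰.
Orbital CFSE = 5(-0.4) + 0(0.6) = -2.0Δₒ = -2.0 × 363 = -726 kJ/mol.
Pairing penalty: 2 pairs vs 0 in the high-spin reference → 2 extra × P = 644 kJ/mol.
Combining: -726 + 644 = -82 kJ/mol.

-82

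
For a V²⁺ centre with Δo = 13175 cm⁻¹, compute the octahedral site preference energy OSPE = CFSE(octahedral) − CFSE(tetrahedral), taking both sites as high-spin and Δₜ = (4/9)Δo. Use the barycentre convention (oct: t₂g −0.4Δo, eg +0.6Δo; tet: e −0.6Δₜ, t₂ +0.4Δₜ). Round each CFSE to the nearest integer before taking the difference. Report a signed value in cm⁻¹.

-11126

Group 5 minus oxidation state +2 gives a d³ configuration for V²⁺.
Octahedral high-spin t₂g³ eg⁰: CFSE = -1.2 × 13175 = -15810 cm⁻¹.
Tetrahedral e² t₂¹ gives -0.8Δₜ = -0.8 × (4/9) × 13175 = -4684 cm⁻¹.
Subtracting, OSPE = -15810 − (-4684) = -11126 cm⁻¹.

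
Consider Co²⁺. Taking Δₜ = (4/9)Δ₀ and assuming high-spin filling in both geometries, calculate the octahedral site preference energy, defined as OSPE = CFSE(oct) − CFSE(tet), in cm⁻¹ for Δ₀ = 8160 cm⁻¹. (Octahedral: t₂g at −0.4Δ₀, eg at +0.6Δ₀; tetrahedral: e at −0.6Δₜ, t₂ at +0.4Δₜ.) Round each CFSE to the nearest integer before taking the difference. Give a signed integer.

Co²⁺: group 9, so d-count = 9 − 2 = 7.
In an octahedral site d⁷ (HS) is t₂g⁵ eg², giving CFSE(oct) = -0.8Δ₀ = -6528 cm⁻¹.
In a tetrahedral site the filling is e⁴ t₂³: CFSE(tet) = -1.2Δₜ = -1.2 × (4/9)(8160) = -4352 cm⁻¹.
OSPE = CFSE(oct) − CFSE(tet) = -6528 − (-4352) = -2176 cm⁻¹.

-2176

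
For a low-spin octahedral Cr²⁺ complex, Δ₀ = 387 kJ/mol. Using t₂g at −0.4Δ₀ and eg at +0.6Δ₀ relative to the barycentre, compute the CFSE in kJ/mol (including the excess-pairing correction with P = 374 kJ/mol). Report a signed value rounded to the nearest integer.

Cr²⁺: group 6, so d-count = 6 − 2 = 4.
The d⁴ electrons fill as t₂g⁴ eg⁰.
The orbital stabilization is -1.6Δ₀ = -1.6 × 387 = -619 kJ/mol.
High-spin d⁴ would be t₂g³ eg¹ with 0 pairs; low-spin has 1, so 1 excess pair costs +1P = +374 kJ/mol.
Overall CFSE = -619 + 374 = -245 kJ/mol.

-245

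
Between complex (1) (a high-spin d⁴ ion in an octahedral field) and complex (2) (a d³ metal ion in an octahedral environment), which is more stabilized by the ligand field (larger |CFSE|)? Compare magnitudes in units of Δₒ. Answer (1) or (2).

(1): t2g^3 e_g^1, CFSE = -0.6Δₒ.
(2): t2g^3 e_g^0, CFSE = -1.2Δₒ.
So (2) has the larger |CFSE|.

(2)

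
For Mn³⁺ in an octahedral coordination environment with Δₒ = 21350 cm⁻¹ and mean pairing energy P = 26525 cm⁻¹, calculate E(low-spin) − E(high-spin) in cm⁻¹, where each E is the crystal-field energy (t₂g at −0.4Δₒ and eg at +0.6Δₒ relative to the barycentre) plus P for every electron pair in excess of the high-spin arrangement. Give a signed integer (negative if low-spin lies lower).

Mn sits in group 7; removing 3 electrons leaves Mn³⁺ with 7 − 3 = 4 d electrons.
In the high-spin limit (t₂g³ eg¹) the orbital term is -0.6Δₒ = -12810 cm⁻¹, with no excess pairing.
Low-spin: t₂g⁴ eg⁰, orbital CFSE = -1.6Δₒ = -34160 cm⁻¹; plus 1 excess pair × P = +26525 cm⁻¹; total -7635 cm⁻¹.
The difference is -7635 − (-12810) = 5175 cm⁻¹, so high-spin lies lower.

5175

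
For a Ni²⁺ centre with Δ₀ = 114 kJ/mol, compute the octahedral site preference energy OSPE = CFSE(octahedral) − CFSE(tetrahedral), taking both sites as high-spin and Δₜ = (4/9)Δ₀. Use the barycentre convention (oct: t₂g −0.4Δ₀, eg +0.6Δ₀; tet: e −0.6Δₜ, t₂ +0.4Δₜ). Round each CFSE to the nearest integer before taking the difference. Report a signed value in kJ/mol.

Ni is in group 10, so Ni²⁺ is d⁸ (10 − 2 = 8).
Octahedral high-spin t₂g⁶ eg²: CFSE = -1.2 × 114 = -137 kJ/mol.
Tetrahedral e⁴ t₂⁴ gives -0.8Δₜ = -0.8 × (4/9) × 114 = -41 kJ/mol.
OSPE = -137 − (-41) = -96 kJ/mol.

-96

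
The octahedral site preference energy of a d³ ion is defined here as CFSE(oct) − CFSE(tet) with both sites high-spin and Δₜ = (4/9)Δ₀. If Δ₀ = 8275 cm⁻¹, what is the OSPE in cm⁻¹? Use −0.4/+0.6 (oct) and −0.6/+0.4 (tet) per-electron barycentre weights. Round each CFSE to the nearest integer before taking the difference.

Octahedral (high-spin): t₂g³ eg⁰, CFSE = 3(−0.4) + 0(+0.6) = -1.2Δ₀ = -1.2 × 8275 = -9930 cm⁻¹.
Tetrahedral: e² t₂¹, CFSE = 2(−0.6) + 1(+0.4) = -0.8Δₜ = -0.8 × (4/9) × 8275 = -2942 cm⁻¹.
OSPE = CFSE(oct) − CFSE(tet) = -9930 − (-2942) = -6988 cm⁻¹.

-6988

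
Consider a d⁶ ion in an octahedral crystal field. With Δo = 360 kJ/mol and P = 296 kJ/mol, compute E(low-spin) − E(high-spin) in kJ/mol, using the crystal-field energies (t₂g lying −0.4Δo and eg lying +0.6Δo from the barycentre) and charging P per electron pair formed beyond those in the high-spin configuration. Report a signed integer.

-128

High-spin d⁶ fills as t₂g⁴ eg² with CFSE 4(−0.4) + 2(+0.6) = -0.4Δo = -144 kJ/mol.
For low-spin the configuration is t₂g⁶ eg⁰: orbital energy -2.4 × 360 = -864 kJ/mol, and 2 additional pairs relative to high-spin add 592 kJ/mol, giving -272 kJ/mol.
Thus E(LS) − E(HS) = -128 kJ/mol.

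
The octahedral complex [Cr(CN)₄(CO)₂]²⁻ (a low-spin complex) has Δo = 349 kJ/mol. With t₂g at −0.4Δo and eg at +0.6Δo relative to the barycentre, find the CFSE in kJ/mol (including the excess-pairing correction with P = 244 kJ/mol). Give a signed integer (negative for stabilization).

-314

Ligand charges: 4×(-1) from CN⁻ and 2×(+0) from CO sum to -4; with overall charge -2, Cr is +2.
Cr²⁺: group 6, so d-count = 6 − 2 = 4.
Configuration: t₂g⁴ eg⁰.
The orbital stabilization is -1.6Δo = -1.6 × 349 = -558 kJ/mol.
Relative to high-spin t₂g³ eg¹ (0 paired), the low-spin configuration has 1 additional pair, contributing +1 × 244 = +244 kJ/mol.
Overall CFSE = -558 + 244 = -314 kJ/mol.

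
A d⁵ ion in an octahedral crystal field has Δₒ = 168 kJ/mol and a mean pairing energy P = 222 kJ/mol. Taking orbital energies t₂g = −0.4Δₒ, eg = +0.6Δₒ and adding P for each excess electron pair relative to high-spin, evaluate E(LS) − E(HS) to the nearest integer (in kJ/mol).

108

High-spin d⁵ fills as t₂g³ eg² with CFSE 3(−0.4) + 2(+0.6) = 0.0Δₒ = 0 kJ/mol.
Low-spin t₂g⁵ eg⁰ gives -2.0Δₒ = -336 kJ/mol, but forming 2 extra pairs costs 2P = 444 kJ/mol, so E(LS) = -336 + 444 = 108 kJ/mol.
E(LS) − E(HS) = 108 − (0) = 108 kJ/mol.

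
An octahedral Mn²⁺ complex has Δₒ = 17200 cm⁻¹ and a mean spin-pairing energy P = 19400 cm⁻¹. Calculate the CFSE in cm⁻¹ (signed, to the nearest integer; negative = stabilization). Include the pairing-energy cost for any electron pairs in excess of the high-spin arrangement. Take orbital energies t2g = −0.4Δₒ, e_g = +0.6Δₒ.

0

Mn is in group 7, so Mn²⁺ is d⁵ (7 − 2 = 5).
Δₒ < P, so pairing is avoided: the ground state is high-spin.
Configuration: t2g^3 e_g^2.
Orbital CFSE = 0.0Δₒ = 0.0 × 17200 = 0 cm⁻¹.
High-spin has no excess pairs, so no pairing correction applies.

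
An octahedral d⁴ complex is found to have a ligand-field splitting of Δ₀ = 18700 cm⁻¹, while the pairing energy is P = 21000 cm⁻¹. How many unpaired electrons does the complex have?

4

Since Δ₀ = 18700 cm⁻¹ < P = 21000 cm⁻¹, the complex adopts the high-spin configuration.
Filling d⁴ accordingly: t₂g³ eg¹.
Unpaired electrons: 4.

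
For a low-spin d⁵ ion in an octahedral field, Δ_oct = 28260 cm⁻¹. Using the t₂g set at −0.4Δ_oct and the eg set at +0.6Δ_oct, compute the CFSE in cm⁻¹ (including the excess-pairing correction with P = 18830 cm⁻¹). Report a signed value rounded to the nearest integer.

-18860

Electron filling gives t₂g⁵ eg⁰.
The orbital stabilization is -2.0Δ_oct = -2.0 × 28260 = -56520 cm⁻¹.
Pairing penalty: 2 pairs vs 0 in the high-spin reference → 2 extra × P = 37660 cm⁻¹.
Net CFSE = -56520 + 37660 = -18860 cm⁻¹.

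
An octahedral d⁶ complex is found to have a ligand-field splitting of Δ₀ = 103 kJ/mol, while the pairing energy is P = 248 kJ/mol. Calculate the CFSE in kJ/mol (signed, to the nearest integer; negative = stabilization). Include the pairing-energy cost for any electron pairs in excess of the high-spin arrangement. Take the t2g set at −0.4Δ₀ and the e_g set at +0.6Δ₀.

With Δ₀ < P the complex is high-spin.
Filling d⁶ accordingly: t2g^4 e_g^2.
Orbital CFSE = -0.4Δ₀ = -0.4 × 103 = -41 kJ/mol.
High-spin has no excess pairs, so no pairing correction applies.

-41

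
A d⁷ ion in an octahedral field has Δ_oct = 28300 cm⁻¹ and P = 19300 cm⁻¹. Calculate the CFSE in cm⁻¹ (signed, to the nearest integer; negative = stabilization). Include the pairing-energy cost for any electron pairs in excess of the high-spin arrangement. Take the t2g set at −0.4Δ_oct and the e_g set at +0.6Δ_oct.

-31640

Here Δ_oct > P (28300 > 19300), so the low-spin state is favoured.
That gives t2g^6 e_g^1.
Orbital CFSE = -1.8Δ_oct = -1.8 × 28300 = -50940 cm⁻¹.
Excess pairs vs high-spin: 3 − 2 = 1; pairing cost = +19300 cm⁻¹.
Net CFSE = -50940 + 19300 = -31640 cm⁻¹.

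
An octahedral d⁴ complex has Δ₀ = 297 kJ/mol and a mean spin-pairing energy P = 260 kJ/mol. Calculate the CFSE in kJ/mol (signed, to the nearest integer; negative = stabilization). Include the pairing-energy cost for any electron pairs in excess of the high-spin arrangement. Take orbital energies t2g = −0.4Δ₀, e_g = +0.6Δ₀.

Since Δ₀ = 297 kJ/mol > P = 260 kJ/mol, the complex adopts the low-spin configuration.
That gives t2g^4 e_g^0.
Orbital CFSE = -1.6Δ₀ = -1.6 × 297 = -475 kJ/mol.
Excess pairs vs high-spin: 1 − 0 = 1; pairing cost = +260 kJ/mol.
Net CFSE = -475 + 260 = -215 kJ/mol.

-215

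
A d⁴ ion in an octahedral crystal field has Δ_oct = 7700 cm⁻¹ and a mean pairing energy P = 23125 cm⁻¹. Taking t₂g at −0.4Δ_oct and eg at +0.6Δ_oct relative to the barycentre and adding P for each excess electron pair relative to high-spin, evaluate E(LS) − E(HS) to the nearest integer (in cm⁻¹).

15425

High-spin: t₂g³ eg¹, CFSE = -0.6Δ_oct = -4620 cm⁻¹.
Low-spin: t₂g⁴ eg⁰, orbital CFSE = -1.6Δ_oct = -12320 cm⁻¹; plus 1 excess pair × P = +23125 cm⁻¹; total 10805 cm⁻¹.
E(LS) − E(HS) = 10805 − (-4620) = 15425 cm⁻¹.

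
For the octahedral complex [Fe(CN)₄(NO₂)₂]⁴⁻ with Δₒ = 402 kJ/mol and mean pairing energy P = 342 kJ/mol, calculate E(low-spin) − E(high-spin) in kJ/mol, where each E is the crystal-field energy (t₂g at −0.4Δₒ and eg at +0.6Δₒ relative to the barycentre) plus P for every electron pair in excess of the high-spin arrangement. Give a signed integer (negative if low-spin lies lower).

Ligand charges: 4×(-1) from CN⁻ and 2×(-1) from NO₂⁻ sum to -6; with overall charge -4, Fe is +2.
Fe sits in group 8; removing 2 electrons leaves Fe²⁺ with 8 − 2 = 6 d electrons.
High-spin d⁶ fills as t₂g⁴ eg² with CFSE 4(−0.4) + 2(+0.6) = -0.4Δₒ = -161 kJ/mol.
For low-spin the configuration is t₂g⁶ eg⁰: orbital energy -2.4 × 402 = -965 kJ/mol, and 2 additional pairs relative to high-spin add 684 kJ/mol, giving -281 kJ/mol.
E(LS) − E(HS) = -281 − (-161) = -120 kJ/mol.

-120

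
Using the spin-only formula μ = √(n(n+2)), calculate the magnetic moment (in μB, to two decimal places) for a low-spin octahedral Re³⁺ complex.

2.83 μB

Re is in group 7, so Re³⁺ is d⁴ (7 − 3 = 4).
Configuration: t₂g⁴ eg⁰ → 2 unpaired electrons.
μ(spin-only) = √[2(2+2)] = √8 ≈ 2.83 μB.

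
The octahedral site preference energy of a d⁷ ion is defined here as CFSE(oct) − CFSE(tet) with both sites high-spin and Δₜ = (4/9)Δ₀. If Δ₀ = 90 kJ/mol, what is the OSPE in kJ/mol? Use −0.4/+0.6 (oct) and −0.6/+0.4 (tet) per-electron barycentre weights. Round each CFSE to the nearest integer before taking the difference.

Octahedral high-spin t2g^5 e_g^2: CFSE = -0.8 × 90 = -72 kJ/mol.
Tetrahedral e^4 t2^3 gives -1.2Δₜ = -1.2 × (4/9) × 90 = -48 kJ/mol.
OSPE = -72 − (-48) = -24 kJ/mol.

-24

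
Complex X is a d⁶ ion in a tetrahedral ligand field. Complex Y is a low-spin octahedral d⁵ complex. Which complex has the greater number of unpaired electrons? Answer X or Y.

X: With tetrahedral geometry the complex is necessarily high-spin; e³ t₂³ → 4 unpaired.
Y: t₂g⁵ eg⁰ → 1 unpaired.
So X has more unpaired electrons.

X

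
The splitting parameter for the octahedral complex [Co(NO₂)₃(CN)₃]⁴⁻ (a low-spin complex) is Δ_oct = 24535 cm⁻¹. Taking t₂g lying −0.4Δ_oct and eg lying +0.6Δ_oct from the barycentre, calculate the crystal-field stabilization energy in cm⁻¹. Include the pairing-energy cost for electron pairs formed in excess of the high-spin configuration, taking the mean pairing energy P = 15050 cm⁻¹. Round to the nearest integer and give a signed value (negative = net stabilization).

Ligand charges: 3×(-1) from NO₂⁻ and 3×(-1) from CN⁻ sum to -6; with overall charge -4, Co is +2.
Co sits in group 9; removing 2 electrons leaves Co²⁺ with 9 − 2 = 7 d electrons.
Configuration: t₂g⁶ eg¹.
Orbital CFSE = 6(-0.4) + 1(0.6) = -1.8Δ_oct = -1.8 × 24535 = -44163 cm⁻¹.
High-spin d⁷ would be t₂g⁵ eg² with 2 pairs; low-spin has 3, so 1 excess pair costs +1P = +15050 cm⁻¹.
Overall CFSE = -44163 + 15050 = -29113 cm⁻¹.

-29113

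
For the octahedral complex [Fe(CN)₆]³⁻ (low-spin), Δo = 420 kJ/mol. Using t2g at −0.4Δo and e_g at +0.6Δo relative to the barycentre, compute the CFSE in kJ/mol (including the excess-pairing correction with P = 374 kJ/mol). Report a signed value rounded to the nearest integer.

Each CN⁻ contributes -1; 6 × (-1) = -6. With overall charge -3, Fe is in the +3 oxidation state.
Fe is in group 8, so Fe³⁺ is d⁵ (8 − 3 = 5).
The d⁵ electrons fill as t2g^5 e_g^0.
The orbital stabilization is -2.0Δo = -2.0 × 420 = -840 kJ/mol.
Pairing penalty: 2 pairs vs 0 in the high-spin reference → 2 extra × P = 748 kJ/mol.
Combining: -840 + 748 = -92 kJ/mol.

-92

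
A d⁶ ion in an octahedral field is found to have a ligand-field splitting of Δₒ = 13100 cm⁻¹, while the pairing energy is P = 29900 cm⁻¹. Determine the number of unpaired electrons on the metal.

4

With Δₒ < P the complex is high-spin.
That gives t₂g⁴ eg².
Unpaired electrons: 4.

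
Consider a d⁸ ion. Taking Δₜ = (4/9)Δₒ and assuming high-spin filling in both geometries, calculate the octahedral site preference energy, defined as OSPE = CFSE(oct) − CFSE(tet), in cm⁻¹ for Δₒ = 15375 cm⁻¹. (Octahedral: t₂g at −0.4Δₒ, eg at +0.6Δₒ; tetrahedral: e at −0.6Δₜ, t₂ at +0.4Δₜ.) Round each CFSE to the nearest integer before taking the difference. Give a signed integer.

Octahedral (high-spin): t2g^6 e_g^2, CFSE = 6(−0.4) + 2(+0.6) = -1.2Δₒ = -1.2 × 15375 = -18450 cm⁻¹.
In a tetrahedral site the filling is e^4 t2^4: CFSE(tet) = -0.8Δₜ = -0.8 × (4/9)(15375) = -5467 cm⁻¹.
OSPE = -18450 − (-5467) = -12983 cm⁻¹.

-12983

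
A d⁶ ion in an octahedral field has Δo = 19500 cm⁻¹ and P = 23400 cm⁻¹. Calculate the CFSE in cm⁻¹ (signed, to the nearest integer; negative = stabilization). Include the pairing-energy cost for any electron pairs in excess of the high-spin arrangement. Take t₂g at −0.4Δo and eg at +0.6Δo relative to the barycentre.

-7800

Since Δo = 19500 cm⁻¹ < P = 23400 cm⁻¹, the complex adopts the high-spin configuration.
Filling d⁶ accordingly: t₂g⁴ eg².
Orbital CFSE = -0.4Δo = -0.4 × 19500 = -7800 cm⁻¹.
High-spin has no excess pairs, so no pairing correction applies.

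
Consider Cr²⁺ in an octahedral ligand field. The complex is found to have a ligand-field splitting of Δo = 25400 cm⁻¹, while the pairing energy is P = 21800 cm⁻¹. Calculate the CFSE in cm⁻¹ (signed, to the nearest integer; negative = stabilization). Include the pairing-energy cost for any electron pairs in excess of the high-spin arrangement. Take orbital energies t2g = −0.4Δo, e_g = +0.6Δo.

Cr²⁺: group 6, so d-count = 6 − 2 = 4.
Δo > P, so pairing is preferred: the ground state is low-spin.
Filling d⁴ accordingly: t2g^4 e_g^0.
Orbital CFSE = -1.6Δo = -1.6 × 25400 = -40640 cm⁻¹.
Excess pairs vs high-spin: 1 − 0 = 1; pairing cost = +21800 cm⁻¹.
Net CFSE = -40640 + 21800 = -18840 cm⁻¹.

-18840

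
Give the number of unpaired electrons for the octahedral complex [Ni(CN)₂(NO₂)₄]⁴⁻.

Ligand charges: 2×(-1) from CN⁻ and 4×(-1) from NO₂⁻ sum to -6; with overall charge -4, Ni is +2.
Ni sits in group 10; removing 2 electrons leaves Ni²⁺ with 10 − 2 = 8 d electrons.
Configuration: t2g^6 e_g^2, giving 2 unpaired electrons.

2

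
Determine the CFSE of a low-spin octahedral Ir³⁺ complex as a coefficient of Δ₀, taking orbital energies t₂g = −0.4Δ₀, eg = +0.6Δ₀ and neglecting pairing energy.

Ir sits in group 9; removing 3 electrons leaves Ir³⁺ with 9 − 3 = 6 d electrons.
Configuration: t₂g⁶ eg⁰.
CFSE = 6(-0.4Δ₀) + 0(0.6Δ₀) = -2.4Δ₀ + 0.0Δ₀ = -2.4Δ₀.

-2.4 Δ₀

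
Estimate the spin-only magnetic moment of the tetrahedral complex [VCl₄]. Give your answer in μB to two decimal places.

1.73 μB

Each Cl⁻ contributes -1; 4 × (-1) = -4. With overall charge +0, V is in the +4 oxidation state.
V is in group 5, so V⁴⁺ is d¹ (5 − 4 = 1).
With tetrahedral geometry the complex is necessarily high-spin.
Configuration: e^1 t2^0 → 1 unpaired electron.
μ(spin-only) = √[1(1+2)] = √3 ≈ 1.73 μB.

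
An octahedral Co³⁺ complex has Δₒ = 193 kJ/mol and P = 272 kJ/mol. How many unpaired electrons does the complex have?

Co³⁺: group 9, so d-count = 9 − 3 = 6.
Since Δₒ = 193 kJ/mol < P = 272 kJ/mol, the complex adopts the high-spin configuration.
Filling d⁶ accordingly: t2g^4 e_g^2.
Unpaired electrons: 4.

4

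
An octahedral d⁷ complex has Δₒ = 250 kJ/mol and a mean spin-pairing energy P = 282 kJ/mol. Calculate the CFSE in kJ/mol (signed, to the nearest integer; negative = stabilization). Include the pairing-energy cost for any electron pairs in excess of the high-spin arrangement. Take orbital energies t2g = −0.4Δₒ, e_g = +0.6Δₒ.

With Δₒ < P the complex is high-spin.
Configuration: t2g^5 e_g^2.
Orbital CFSE = -0.8Δₒ = -0.8 × 250 = -200 kJ/mol.
High-spin has no excess pairs, so no pairing correction applies.

-200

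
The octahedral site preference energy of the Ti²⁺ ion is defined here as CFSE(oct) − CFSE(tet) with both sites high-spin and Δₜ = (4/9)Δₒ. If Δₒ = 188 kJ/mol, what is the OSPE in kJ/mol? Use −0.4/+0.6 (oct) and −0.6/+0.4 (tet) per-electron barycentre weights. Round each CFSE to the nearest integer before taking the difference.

Group 4 minus oxidation state +2 gives a d² configuration for Ti²⁺.
In an octahedral site d² (HS) is t₂g² eg⁰, giving CFSE(oct) = -0.8Δₒ = -150 kJ/mol.
Tetrahedral e² t₂⁰ gives -1.2Δₜ = -1.2 × (4/9) × 188 = -100 kJ/mol.
OSPE = -150 − (-100) = -50 kJ/mol.

-50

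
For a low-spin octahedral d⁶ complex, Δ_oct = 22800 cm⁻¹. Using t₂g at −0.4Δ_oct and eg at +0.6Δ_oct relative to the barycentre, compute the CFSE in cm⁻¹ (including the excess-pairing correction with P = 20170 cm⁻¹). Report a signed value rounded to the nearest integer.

Electron filling gives t₂g⁶ eg⁰.
Orbital CFSE = 6(-0.4) + 0(0.6) = -2.4Δ_oct = -2.4 × 22800 = -54720 cm⁻¹.
High-spin d⁶ would be t₂g⁴ eg² with 1 pair; low-spin has 3, so 2 excess pairs cost +2P = +40340 cm⁻¹.
Combining: -54720 + 40340 = -14380 cm⁻¹.

-14380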